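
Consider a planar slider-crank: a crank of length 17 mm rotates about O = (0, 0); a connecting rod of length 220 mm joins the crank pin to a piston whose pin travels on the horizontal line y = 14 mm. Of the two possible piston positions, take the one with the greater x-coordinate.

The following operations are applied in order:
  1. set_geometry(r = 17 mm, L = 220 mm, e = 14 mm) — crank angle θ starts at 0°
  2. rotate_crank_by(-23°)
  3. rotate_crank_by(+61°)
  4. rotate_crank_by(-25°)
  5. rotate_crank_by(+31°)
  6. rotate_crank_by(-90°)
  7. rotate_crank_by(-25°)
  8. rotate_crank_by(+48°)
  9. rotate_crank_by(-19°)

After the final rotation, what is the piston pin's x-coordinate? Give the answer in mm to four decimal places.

231.1651

set_geometry: r = 17 mm, L = 220 mm, e = 14 mm; θ ← 0°
rotate_crank_by(-23°): θ ← 0° -23° = -23°
rotate_crank_by(+61°): θ ← -23° +61° = 38°
rotate_crank_by(-25°): θ ← 38° -25° = 13°
rotate_crank_by(+31°): θ ← 13° +31° = 44°
rotate_crank_by(-90°): θ ← 44° -90° = -46°
rotate_crank_by(-25°): θ ← -46° -25° = -71°
rotate_crank_by(+48°): θ ← -71° +48° = -23°
rotate_crank_by(-19°): θ ← -23° -19° = -42°
crank pin P = (r cos θ, r sin θ) = (12.633462, -11.375220)
h = r sin θ − e = -11.375220 − 14 = -25.375220
x = r cos θ + √(L² − h²) = 12.633462 + √(48400.0 − 643.9018) = 12.633462 + 218.531687 = 231.165149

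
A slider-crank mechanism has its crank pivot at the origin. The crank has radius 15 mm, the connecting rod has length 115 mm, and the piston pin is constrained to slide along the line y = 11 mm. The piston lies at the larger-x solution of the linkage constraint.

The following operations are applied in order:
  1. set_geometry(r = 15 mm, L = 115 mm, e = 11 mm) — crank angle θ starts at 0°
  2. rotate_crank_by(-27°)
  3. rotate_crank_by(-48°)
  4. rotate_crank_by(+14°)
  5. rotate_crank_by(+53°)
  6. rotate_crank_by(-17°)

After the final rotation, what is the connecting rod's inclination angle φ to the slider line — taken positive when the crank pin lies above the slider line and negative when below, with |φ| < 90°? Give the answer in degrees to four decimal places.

-8.6719

set_geometry: r = 15 mm, L = 115 mm, e = 11 mm; θ ← 0°
rotate_crank_by(-27°): θ ← 0° -27° = -27°
rotate_crank_by(-48°): θ ← -27° -48° = -75°
rotate_crank_by(+14°): θ ← -75° +14° = -61°
rotate_crank_by(+53°): θ ← -61° +53° = -8°
rotate_crank_by(-17°): θ ← -8° -17° = -25°
crank pin P = (r cos θ, r sin θ) = (13.594617, -6.339274)
h = r sin θ − e = -6.339274 − 11 = -17.339274
sin φ = h / L = -17.339274 / 115 = -0.15077630
φ = arcsin(-0.15077630) = -8.671917°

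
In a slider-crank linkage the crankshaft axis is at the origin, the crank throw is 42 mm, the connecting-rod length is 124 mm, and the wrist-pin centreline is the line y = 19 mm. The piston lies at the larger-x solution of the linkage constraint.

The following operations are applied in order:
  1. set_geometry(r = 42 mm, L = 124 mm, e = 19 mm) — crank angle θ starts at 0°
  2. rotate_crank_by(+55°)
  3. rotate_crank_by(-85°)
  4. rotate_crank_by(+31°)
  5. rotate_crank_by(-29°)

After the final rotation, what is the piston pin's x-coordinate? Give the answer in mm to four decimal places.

154.8842

set_geometry: r = 42 mm, L = 124 mm, e = 19 mm; θ ← 0°
rotate_crank_by(+55°): θ ← 0° +55° = 55°
rotate_crank_by(-85°): θ ← 55° -85° = -30°
rotate_crank_by(+31°): θ ← -30° +31° = 1°
rotate_crank_by(-29°): θ ← 1° -29° = -28°
crank pin P = (r cos θ, r sin θ) = (37.083799, -19.717806)
h = r sin θ − e = -19.717806 − 19 = -38.717806
x = r cos θ + √(L² − h²) = 37.083799 + √(15376.0 − 1499.0685) = 37.083799 + 117.800388 = 154.884187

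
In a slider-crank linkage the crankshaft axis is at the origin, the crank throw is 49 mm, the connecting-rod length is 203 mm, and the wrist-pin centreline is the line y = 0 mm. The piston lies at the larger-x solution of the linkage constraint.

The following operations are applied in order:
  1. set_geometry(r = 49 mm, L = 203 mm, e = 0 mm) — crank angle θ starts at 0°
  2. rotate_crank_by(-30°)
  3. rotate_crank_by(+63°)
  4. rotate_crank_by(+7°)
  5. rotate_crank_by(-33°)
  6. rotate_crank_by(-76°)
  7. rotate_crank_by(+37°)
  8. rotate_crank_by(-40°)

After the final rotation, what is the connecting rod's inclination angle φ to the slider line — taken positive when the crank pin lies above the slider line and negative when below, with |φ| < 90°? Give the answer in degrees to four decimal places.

-13.2715

set_geometry: r = 49 mm, L = 203 mm, e = 0 mm; θ ← 0°
rotate_crank_by(-30°): θ ← 0° -30° = -30°
rotate_crank_by(+63°): θ ← -30° +63° = 33°
rotate_crank_by(+7°): θ ← 33° +7° = 40°
rotate_crank_by(-33°): θ ← 40° -33° = 7°
rotate_crank_by(-76°): θ ← 7° -76° = -69°
rotate_crank_by(+37°): θ ← -69° +37° = -32°
rotate_crank_by(-40°): θ ← -32° -40° = -72°
crank pin P = (r cos θ, r sin θ) = (15.141833, -46.601769)
h = r sin θ − e = -46.601769 − 0 = -46.601769
sin φ = h / L = -46.601769 / 203 = -0.22956537
φ = arcsin(-0.22956537) = -13.271484°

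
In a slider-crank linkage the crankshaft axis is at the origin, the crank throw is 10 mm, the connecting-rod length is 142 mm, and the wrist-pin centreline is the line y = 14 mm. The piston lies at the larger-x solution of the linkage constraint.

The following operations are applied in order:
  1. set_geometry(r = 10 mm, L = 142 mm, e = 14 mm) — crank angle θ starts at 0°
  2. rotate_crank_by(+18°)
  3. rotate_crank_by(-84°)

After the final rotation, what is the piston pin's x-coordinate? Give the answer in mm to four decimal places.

set_geometry: r = 10 mm, L = 142 mm, e = 14 mm; θ ← 0°
rotate_crank_by(+18°): θ ← 0° +18° = 18°
rotate_crank_by(-84°): θ ← 18° -84° = -66°
crank pin P = (r cos θ, r sin θ) = (4.067366, -9.135455)
h = r sin θ − e = -9.135455 − 14 = -23.135455
x = r cos θ + √(L² − h²) = 4.067366 + √(20164.0 − 535.2493) = 4.067366 + 140.102644 = 144.170010

144.1700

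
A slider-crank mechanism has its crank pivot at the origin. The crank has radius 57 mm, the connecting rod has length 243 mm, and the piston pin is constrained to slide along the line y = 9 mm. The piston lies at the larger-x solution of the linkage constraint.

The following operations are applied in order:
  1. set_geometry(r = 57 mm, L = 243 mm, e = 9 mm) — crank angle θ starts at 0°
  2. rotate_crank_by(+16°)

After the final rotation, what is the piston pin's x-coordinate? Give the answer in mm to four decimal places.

set_geometry: r = 57 mm, L = 243 mm, e = 9 mm; θ ← 0°
rotate_crank_by(+16°): θ ← 0° +16° = 16°
crank pin P = (r cos θ, r sin θ) = (54.791917, 15.711329)
h = r sin θ − e = 15.711329 − 9 = 6.711329
x = r cos θ + √(L² − h²) = 54.791917 + √(59049.0 − 45.0419) = 54.791917 + 242.907303 = 297.699220

297.6992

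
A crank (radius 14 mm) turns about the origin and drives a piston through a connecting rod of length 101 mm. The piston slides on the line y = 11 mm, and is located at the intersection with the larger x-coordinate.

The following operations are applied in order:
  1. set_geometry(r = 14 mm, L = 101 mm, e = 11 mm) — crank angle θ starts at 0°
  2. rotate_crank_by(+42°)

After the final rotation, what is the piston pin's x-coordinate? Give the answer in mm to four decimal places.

111.3908

set_geometry: r = 14 mm, L = 101 mm, e = 11 mm; θ ← 0°
rotate_crank_by(+42°): θ ← 0° +42° = 42°
crank pin P = (r cos θ, r sin θ) = (10.404028, 9.367828)
h = r sin θ − e = 9.367828 − 11 = -1.632172
x = r cos θ + √(L² − h²) = 10.404028 + √(10201.0 − 2.6640) = 10.404028 + 100.986811 = 111.390839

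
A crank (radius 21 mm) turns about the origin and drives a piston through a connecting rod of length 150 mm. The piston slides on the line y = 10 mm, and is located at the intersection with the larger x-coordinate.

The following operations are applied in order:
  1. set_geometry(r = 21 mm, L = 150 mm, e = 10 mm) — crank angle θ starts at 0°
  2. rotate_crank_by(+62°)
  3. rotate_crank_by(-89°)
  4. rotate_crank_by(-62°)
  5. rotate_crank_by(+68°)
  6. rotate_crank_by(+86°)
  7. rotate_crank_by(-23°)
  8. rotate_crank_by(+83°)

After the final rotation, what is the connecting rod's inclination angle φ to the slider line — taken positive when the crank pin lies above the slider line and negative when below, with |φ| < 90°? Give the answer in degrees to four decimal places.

set_geometry: r = 21 mm, L = 150 mm, e = 10 mm; θ ← 0°
rotate_crank_by(+62°): θ ← 0° +62° = 62°
rotate_crank_by(-89°): θ ← 62° -89° = -27°
rotate_crank_by(-62°): θ ← -27° -62° = -89°
rotate_crank_by(+68°): θ ← -89° +68° = -21°
rotate_crank_by(+86°): θ ← -21° +86° = 65°
rotate_crank_by(-23°): θ ← 65° -23° = 42°
rotate_crank_by(+83°): θ ← 42° +83° = 125°
crank pin P = (r cos θ, r sin θ) = (-12.045105, 17.202193)
h = r sin θ − e = 17.202193 − 10 = 7.202193
sin φ = h / L = 7.202193 / 150 = 0.04801462
φ = arcsin(0.04801462) = 2.752093°

2.7521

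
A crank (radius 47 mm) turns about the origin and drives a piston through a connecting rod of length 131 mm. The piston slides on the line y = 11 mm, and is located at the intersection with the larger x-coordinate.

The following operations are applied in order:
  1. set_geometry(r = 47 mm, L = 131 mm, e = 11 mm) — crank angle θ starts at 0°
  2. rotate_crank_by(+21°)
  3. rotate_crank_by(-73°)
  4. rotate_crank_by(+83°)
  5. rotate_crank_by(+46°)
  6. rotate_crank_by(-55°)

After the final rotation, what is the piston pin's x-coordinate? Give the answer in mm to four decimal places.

set_geometry: r = 47 mm, L = 131 mm, e = 11 mm; θ ← 0°
rotate_crank_by(+21°): θ ← 0° +21° = 21°
rotate_crank_by(-73°): θ ← 21° -73° = -52°
rotate_crank_by(+83°): θ ← -52° +83° = 31°
rotate_crank_by(+46°): θ ← 31° +46° = 77°
rotate_crank_by(-55°): θ ← 77° -55° = 22°
crank pin P = (r cos θ, r sin θ) = (43.577641, 17.606510)
h = r sin θ − e = 17.606510 − 11 = 6.606510
x = r cos θ + √(L² − h²) = 43.577641 + √(17161.0 − 43.6460) = 43.577641 + 130.833306 = 174.410947

174.4109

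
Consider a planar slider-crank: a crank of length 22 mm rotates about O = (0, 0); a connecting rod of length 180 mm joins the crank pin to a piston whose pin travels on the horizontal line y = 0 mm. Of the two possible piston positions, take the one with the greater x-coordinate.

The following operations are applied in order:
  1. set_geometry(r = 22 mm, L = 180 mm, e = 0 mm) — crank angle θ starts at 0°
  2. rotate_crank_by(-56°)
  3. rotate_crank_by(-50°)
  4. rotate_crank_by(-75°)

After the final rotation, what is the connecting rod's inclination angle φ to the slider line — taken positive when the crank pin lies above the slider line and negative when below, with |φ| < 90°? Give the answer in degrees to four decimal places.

set_geometry: r = 22 mm, L = 180 mm, e = 0 mm; θ ← 0°
rotate_crank_by(-56°): θ ← 0° -56° = -56°
rotate_crank_by(-50°): θ ← -56° -50° = -106°
rotate_crank_by(-75°): θ ← -106° -75° = -181°
crank pin P = (r cos θ, r sin θ) = (-21.996649, 0.383953)
h = r sin θ − e = 0.383953 − 0 = 0.383953
sin φ = h / L = 0.383953 / 180 = 0.00213307
φ = arcsin(0.00213307) = 0.122216°

0.1222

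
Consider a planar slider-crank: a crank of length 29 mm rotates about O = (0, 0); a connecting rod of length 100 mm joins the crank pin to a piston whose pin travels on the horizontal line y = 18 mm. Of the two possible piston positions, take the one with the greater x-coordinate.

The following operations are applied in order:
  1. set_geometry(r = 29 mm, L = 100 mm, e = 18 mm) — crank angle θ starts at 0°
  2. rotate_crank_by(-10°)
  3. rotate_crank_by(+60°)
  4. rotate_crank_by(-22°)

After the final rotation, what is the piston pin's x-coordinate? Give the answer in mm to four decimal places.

set_geometry: r = 29 mm, L = 100 mm, e = 18 mm; θ ← 0°
rotate_crank_by(-10°): θ ← 0° -10° = -10°
rotate_crank_by(+60°): θ ← -10° +60° = 50°
rotate_crank_by(-22°): θ ← 50° -22° = 28°
crank pin P = (r cos θ, r sin θ) = (25.605480, 13.614675)
h = r sin θ − e = 13.614675 − 18 = -4.385325
x = r cos θ + √(L² − h²) = 25.605480 + √(10000.0 − 19.2311) = 25.605480 + 99.903798 = 125.509279

125.5093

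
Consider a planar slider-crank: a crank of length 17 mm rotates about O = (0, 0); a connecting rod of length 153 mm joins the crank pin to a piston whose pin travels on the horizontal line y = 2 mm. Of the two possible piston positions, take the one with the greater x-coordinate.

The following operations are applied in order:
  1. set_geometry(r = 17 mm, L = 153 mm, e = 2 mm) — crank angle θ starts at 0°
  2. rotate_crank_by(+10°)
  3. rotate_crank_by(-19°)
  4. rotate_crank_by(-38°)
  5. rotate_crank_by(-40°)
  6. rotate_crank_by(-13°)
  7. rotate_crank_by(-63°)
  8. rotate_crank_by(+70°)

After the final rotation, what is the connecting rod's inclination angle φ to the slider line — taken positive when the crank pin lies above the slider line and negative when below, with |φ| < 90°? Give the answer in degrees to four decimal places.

set_geometry: r = 17 mm, L = 153 mm, e = 2 mm; θ ← 0°
rotate_crank_by(+10°): θ ← 0° +10° = 10°
rotate_crank_by(-19°): θ ← 10° -19° = -9°
rotate_crank_by(-38°): θ ← -9° -38° = -47°
rotate_crank_by(-40°): θ ← -47° -40° = -87°
rotate_crank_by(-13°): θ ← -87° -13° = -100°
rotate_crank_by(-63°): θ ← -100° -63° = -163°
rotate_crank_by(+70°): θ ← -163° +70° = -93°
crank pin P = (r cos θ, r sin θ) = (-0.889711, -16.976702)
h = r sin θ − e = -16.976702 − 2 = -18.976702
sin φ = h / L = -18.976702 / 153 = -0.12403073
φ = arcsin(-0.12403073) = -7.124785°

-7.1248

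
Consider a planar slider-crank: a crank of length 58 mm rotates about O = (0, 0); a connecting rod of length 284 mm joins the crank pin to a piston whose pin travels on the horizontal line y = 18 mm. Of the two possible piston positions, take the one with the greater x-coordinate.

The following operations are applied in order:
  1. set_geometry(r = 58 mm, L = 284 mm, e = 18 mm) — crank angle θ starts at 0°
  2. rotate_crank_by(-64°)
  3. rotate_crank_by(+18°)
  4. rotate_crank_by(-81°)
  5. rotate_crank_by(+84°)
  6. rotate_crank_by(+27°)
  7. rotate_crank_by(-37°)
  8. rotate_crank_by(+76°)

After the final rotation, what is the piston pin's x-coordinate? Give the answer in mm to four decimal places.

337.3510

set_geometry: r = 58 mm, L = 284 mm, e = 18 mm; θ ← 0°
rotate_crank_by(-64°): θ ← 0° -64° = -64°
rotate_crank_by(+18°): θ ← -64° +18° = -46°
rotate_crank_by(-81°): θ ← -46° -81° = -127°
rotate_crank_by(+84°): θ ← -127° +84° = -43°
rotate_crank_by(+27°): θ ← -43° +27° = -16°
rotate_crank_by(-37°): θ ← -16° -37° = -53°
rotate_crank_by(+76°): θ ← -53° +76° = 23°
crank pin P = (r cos θ, r sin θ) = (53.389282, 22.662405)
h = r sin θ − e = 22.662405 − 18 = 4.662405
x = r cos θ + √(L² − h²) = 53.389282 + √(80656.0 − 21.7380) = 53.389282 + 283.961726 = 337.351008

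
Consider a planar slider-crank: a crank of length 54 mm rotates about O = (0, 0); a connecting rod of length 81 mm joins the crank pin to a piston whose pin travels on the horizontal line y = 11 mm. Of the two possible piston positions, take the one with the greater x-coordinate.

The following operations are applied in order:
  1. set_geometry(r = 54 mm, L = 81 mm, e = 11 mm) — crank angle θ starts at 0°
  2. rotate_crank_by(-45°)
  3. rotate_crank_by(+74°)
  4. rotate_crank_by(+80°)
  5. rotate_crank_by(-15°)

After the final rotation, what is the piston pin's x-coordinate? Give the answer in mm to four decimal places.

64.9594

set_geometry: r = 54 mm, L = 81 mm, e = 11 mm; θ ← 0°
rotate_crank_by(-45°): θ ← 0° -45° = -45°
rotate_crank_by(+74°): θ ← -45° +74° = 29°
rotate_crank_by(+80°): θ ← 29° +80° = 109°
rotate_crank_by(-15°): θ ← 109° -15° = 94°
crank pin P = (r cos θ, r sin θ) = (-3.766850, 53.868459)
h = r sin θ − e = 53.868459 − 11 = 42.868459
x = r cos θ + √(L² − h²) = -3.766850 + √(6561.0 − 1837.7048) = -3.766850 + 68.726234 = 64.959384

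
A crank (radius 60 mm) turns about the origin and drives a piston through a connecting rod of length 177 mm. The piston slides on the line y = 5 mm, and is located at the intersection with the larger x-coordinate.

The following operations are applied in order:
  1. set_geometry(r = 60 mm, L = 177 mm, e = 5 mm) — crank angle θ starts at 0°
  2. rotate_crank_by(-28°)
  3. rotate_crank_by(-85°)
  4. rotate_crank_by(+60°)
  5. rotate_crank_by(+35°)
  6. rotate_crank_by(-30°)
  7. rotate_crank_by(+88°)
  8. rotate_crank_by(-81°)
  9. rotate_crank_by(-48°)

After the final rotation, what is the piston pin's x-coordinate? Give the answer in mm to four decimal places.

set_geometry: r = 60 mm, L = 177 mm, e = 5 mm; θ ← 0°
rotate_crank_by(-28°): θ ← 0° -28° = -28°
rotate_crank_by(-85°): θ ← -28° -85° = -113°
rotate_crank_by(+60°): θ ← -113° +60° = -53°
rotate_crank_by(+35°): θ ← -53° +35° = -18°
rotate_crank_by(-30°): θ ← -18° -30° = -48°
rotate_crank_by(+88°): θ ← -48° +88° = 40°
rotate_crank_by(-81°): θ ← 40° -81° = -41°
rotate_crank_by(-48°): θ ← -41° -48° = -89°
crank pin P = (r cos θ, r sin θ) = (1.047144, -59.990862)
h = r sin θ − e = -59.990862 − 5 = -64.990862
x = r cos θ + √(L² − h²) = 1.047144 + √(31329.0 − 4223.8121) = 1.047144 + 164.636533 = 165.683677

165.6837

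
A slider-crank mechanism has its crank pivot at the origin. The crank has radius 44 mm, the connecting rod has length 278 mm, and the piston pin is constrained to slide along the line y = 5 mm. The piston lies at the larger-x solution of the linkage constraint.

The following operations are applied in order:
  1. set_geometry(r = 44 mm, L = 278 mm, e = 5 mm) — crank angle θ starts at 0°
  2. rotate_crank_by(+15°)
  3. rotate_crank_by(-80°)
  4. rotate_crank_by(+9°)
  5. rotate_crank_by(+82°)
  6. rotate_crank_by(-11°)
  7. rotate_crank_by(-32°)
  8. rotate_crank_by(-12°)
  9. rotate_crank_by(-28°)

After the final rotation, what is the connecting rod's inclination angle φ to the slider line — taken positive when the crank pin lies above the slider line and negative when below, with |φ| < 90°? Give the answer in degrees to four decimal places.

-8.6689

set_geometry: r = 44 mm, L = 278 mm, e = 5 mm; θ ← 0°
rotate_crank_by(+15°): θ ← 0° +15° = 15°
rotate_crank_by(-80°): θ ← 15° -80° = -65°
rotate_crank_by(+9°): θ ← -65° +9° = -56°
rotate_crank_by(+82°): θ ← -56° +82° = 26°
rotate_crank_by(-11°): θ ← 26° -11° = 15°
rotate_crank_by(-32°): θ ← 15° -32° = -17°
rotate_crank_by(-12°): θ ← -17° -12° = -29°
rotate_crank_by(-28°): θ ← -29° -28° = -57°
crank pin P = (r cos θ, r sin θ) = (23.964118, -36.901505)
h = r sin θ − e = -36.901505 − 5 = -41.901505
sin φ = h / L = -41.901505 / 278 = -0.15072484
φ = arcsin(-0.15072484) = -8.668934°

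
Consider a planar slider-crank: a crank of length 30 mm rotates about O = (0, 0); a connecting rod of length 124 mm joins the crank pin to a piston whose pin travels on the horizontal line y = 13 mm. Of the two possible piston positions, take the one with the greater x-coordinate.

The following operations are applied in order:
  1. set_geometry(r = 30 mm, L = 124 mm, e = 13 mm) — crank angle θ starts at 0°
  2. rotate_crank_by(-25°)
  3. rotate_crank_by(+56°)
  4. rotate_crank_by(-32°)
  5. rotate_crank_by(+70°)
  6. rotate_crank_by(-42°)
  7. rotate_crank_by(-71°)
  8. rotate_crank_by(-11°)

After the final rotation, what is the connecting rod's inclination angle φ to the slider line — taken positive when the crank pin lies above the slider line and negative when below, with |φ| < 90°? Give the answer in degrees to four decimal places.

-17.6391

set_geometry: r = 30 mm, L = 124 mm, e = 13 mm; θ ← 0°
rotate_crank_by(-25°): θ ← 0° -25° = -25°
rotate_crank_by(+56°): θ ← -25° +56° = 31°
rotate_crank_by(-32°): θ ← 31° -32° = -1°
rotate_crank_by(+70°): θ ← -1° +70° = 69°
rotate_crank_by(-42°): θ ← 69° -42° = 27°
rotate_crank_by(-71°): θ ← 27° -71° = -44°
rotate_crank_by(-11°): θ ← -44° -11° = -55°
crank pin P = (r cos θ, r sin θ) = (17.207293, -24.574561)
h = r sin θ − e = -24.574561 − 13 = -37.574561
sin φ = h / L = -37.574561 / 124 = -0.30302066
φ = arcsin(-0.30302066) = -17.639121°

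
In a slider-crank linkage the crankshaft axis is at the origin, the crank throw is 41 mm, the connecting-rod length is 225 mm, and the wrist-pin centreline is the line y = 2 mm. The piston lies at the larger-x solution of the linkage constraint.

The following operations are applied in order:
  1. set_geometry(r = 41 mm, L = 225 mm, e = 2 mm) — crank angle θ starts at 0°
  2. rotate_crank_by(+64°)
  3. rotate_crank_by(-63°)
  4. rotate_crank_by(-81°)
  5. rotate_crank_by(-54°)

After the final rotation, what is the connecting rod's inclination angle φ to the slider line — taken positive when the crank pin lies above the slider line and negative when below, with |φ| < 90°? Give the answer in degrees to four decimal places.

set_geometry: r = 41 mm, L = 225 mm, e = 2 mm; θ ← 0°
rotate_crank_by(+64°): θ ← 0° +64° = 64°
rotate_crank_by(-63°): θ ← 64° -63° = 1°
rotate_crank_by(-81°): θ ← 1° -81° = -80°
rotate_crank_by(-54°): θ ← -80° -54° = -134°
crank pin P = (r cos θ, r sin θ) = (-28.480993, -29.492932)
h = r sin θ − e = -29.492932 − 2 = -31.492932
sin φ = h / L = -31.492932 / 225 = -0.13996859
φ = arcsin(-0.13996859) = -8.046028°

-8.0460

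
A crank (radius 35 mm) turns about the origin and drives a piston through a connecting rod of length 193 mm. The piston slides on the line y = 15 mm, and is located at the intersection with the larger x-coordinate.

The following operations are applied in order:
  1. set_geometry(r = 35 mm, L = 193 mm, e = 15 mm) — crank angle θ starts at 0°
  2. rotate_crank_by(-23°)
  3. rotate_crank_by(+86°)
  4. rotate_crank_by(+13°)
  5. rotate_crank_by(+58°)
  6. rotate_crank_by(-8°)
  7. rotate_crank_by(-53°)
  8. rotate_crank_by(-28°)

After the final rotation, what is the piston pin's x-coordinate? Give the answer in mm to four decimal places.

217.5024

set_geometry: r = 35 mm, L = 193 mm, e = 15 mm; θ ← 0°
rotate_crank_by(-23°): θ ← 0° -23° = -23°
rotate_crank_by(+86°): θ ← -23° +86° = 63°
rotate_crank_by(+13°): θ ← 63° +13° = 76°
rotate_crank_by(+58°): θ ← 76° +58° = 134°
rotate_crank_by(-8°): θ ← 134° -8° = 126°
rotate_crank_by(-53°): θ ← 126° -53° = 73°
rotate_crank_by(-28°): θ ← 73° -28° = 45°
crank pin P = (r cos θ, r sin θ) = (24.748737, 24.748737)
h = r sin θ − e = 24.748737 − 15 = 9.748737
x = r cos θ + √(L² − h²) = 24.748737 + √(37249.0 − 95.0379) = 24.748737 + 192.753631 = 217.502368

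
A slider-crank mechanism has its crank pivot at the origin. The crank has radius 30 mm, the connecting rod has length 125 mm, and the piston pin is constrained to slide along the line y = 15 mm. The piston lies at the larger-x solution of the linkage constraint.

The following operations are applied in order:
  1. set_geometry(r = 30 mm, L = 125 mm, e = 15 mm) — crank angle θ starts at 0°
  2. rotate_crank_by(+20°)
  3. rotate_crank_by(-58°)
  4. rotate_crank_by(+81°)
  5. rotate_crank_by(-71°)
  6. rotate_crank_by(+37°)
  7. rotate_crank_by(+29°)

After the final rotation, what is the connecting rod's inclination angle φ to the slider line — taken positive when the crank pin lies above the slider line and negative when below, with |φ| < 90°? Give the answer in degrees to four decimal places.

set_geometry: r = 30 mm, L = 125 mm, e = 15 mm; θ ← 0°
rotate_crank_by(+20°): θ ← 0° +20° = 20°
rotate_crank_by(-58°): θ ← 20° -58° = -38°
rotate_crank_by(+81°): θ ← -38° +81° = 43°
rotate_crank_by(-71°): θ ← 43° -71° = -28°
rotate_crank_by(+37°): θ ← -28° +37° = 9°
rotate_crank_by(+29°): θ ← 9° +29° = 38°
crank pin P = (r cos θ, r sin θ) = (23.640323, 18.469844)
h = r sin θ − e = 18.469844 − 15 = 3.469844
sin φ = h / L = 3.469844 / 125 = 0.02775875
φ = arcsin(0.02775875) = 1.590664°

1.5907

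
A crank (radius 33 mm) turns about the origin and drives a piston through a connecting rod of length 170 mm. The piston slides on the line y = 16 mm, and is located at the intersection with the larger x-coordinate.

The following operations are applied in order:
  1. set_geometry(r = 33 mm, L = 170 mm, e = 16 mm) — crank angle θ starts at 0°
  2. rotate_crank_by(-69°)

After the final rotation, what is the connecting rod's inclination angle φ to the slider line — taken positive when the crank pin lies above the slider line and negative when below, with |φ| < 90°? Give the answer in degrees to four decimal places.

set_geometry: r = 33 mm, L = 170 mm, e = 16 mm; θ ← 0°
rotate_crank_by(-69°): θ ← 0° -69° = -69°
crank pin P = (r cos θ, r sin θ) = (11.826142, -30.808154)
h = r sin θ − e = -30.808154 − 16 = -46.808154
sin φ = h / L = -46.808154 / 170 = -0.27534208
φ = arcsin(-0.27534208) = -15.982401°

-15.9824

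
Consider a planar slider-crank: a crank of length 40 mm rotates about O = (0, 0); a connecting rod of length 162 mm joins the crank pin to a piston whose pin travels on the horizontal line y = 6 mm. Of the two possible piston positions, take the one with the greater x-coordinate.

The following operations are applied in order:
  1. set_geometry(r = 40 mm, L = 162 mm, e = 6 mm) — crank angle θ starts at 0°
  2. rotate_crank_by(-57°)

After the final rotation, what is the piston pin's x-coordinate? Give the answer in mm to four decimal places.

set_geometry: r = 40 mm, L = 162 mm, e = 6 mm; θ ← 0°
rotate_crank_by(-57°): θ ← 0° -57° = -57°
crank pin P = (r cos θ, r sin θ) = (21.785561, -33.546823)
h = r sin θ − e = -33.546823 − 6 = -39.546823
x = r cos θ + √(L² − h²) = 21.785561 + √(26244.0 − 1563.9512) = 21.785561 + 157.098850 = 178.884412

178.8844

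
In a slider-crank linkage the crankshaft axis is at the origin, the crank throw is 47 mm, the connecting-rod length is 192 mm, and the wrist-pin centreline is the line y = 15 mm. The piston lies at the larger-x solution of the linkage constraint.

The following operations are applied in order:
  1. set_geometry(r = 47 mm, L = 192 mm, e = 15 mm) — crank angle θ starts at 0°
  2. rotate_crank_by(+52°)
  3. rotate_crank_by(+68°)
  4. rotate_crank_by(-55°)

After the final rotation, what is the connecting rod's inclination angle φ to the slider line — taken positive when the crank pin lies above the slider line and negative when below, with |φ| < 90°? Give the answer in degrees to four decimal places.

set_geometry: r = 47 mm, L = 192 mm, e = 15 mm; θ ← 0°
rotate_crank_by(+52°): θ ← 0° +52° = 52°
rotate_crank_by(+68°): θ ← 52° +68° = 120°
rotate_crank_by(-55°): θ ← 120° -55° = 65°
crank pin P = (r cos θ, r sin θ) = (19.863058, 42.596466)
h = r sin θ − e = 42.596466 − 15 = 27.596466
sin φ = h / L = 27.596466 / 192 = 0.14373159
φ = arcsin(0.14373159) = 8.263835°

8.2638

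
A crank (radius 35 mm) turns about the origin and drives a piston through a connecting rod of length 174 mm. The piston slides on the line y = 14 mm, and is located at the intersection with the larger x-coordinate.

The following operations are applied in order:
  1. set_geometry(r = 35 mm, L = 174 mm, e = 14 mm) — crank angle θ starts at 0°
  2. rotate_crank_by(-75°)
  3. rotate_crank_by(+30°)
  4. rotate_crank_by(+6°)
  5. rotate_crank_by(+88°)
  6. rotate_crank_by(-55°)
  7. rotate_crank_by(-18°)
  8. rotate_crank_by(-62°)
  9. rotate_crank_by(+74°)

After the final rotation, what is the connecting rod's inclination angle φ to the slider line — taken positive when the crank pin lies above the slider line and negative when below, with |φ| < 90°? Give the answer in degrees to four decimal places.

-7.0238

set_geometry: r = 35 mm, L = 174 mm, e = 14 mm; θ ← 0°
rotate_crank_by(-75°): θ ← 0° -75° = -75°
rotate_crank_by(+30°): θ ← -75° +30° = -45°
rotate_crank_by(+6°): θ ← -45° +6° = -39°
rotate_crank_by(+88°): θ ← -39° +88° = 49°
rotate_crank_by(-55°): θ ← 49° -55° = -6°
rotate_crank_by(-18°): θ ← -6° -18° = -24°
rotate_crank_by(-62°): θ ← -24° -62° = -86°
rotate_crank_by(+74°): θ ← -86° +74° = -12°
crank pin P = (r cos θ, r sin θ) = (34.235166, -7.276909)
h = r sin θ − e = -7.276909 − 14 = -21.276909
sin φ = h / L = -21.276909 / 174 = -0.12228109
φ = arcsin(-0.12228109) = -7.023769°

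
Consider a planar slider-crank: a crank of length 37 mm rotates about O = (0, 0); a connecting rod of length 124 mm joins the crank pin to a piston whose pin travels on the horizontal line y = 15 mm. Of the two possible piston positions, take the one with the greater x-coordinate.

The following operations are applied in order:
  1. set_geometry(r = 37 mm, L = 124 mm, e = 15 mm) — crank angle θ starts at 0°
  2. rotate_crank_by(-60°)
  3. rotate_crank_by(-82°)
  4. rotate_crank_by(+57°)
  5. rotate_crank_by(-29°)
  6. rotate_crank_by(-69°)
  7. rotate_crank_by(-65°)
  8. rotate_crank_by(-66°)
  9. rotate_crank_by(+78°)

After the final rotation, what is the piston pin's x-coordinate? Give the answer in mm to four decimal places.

102.3152

set_geometry: r = 37 mm, L = 124 mm, e = 15 mm; θ ← 0°
rotate_crank_by(-60°): θ ← 0° -60° = -60°
rotate_crank_by(-82°): θ ← -60° -82° = -142°
rotate_crank_by(+57°): θ ← -142° +57° = -85°
rotate_crank_by(-29°): θ ← -85° -29° = -114°
rotate_crank_by(-69°): θ ← -114° -69° = -183°
rotate_crank_by(-65°): θ ← -183° -65° = -248°
rotate_crank_by(-66°): θ ← -248° -66° = -314°
rotate_crank_by(+78°): θ ← -314° +78° = -236°
crank pin P = (r cos θ, r sin θ) = (-20.690137, 30.674390)
h = r sin θ − e = 30.674390 − 15 = 15.674390
x = r cos θ + √(L² − h²) = -20.690137 + √(15376.0 − 245.6865) = -20.690137 + 123.005339 = 102.315202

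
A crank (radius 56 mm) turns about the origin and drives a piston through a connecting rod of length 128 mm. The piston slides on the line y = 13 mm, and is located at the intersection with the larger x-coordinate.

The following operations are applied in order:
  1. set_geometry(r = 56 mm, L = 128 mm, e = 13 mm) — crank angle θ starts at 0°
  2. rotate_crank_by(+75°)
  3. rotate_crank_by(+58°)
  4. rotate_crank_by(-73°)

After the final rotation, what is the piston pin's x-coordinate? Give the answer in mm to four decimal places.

150.9794

set_geometry: r = 56 mm, L = 128 mm, e = 13 mm; θ ← 0°
rotate_crank_by(+75°): θ ← 0° +75° = 75°
rotate_crank_by(+58°): θ ← 75° +58° = 133°
rotate_crank_by(-73°): θ ← 133° -73° = 60°
crank pin P = (r cos θ, r sin θ) = (28.000000, 48.497423)
h = r sin θ − e = 48.497423 − 13 = 35.497423
x = r cos θ + √(L² − h²) = 28.000000 + √(16384.0 − 1260.0670) = 28.000000 + 122.979401 = 150.979401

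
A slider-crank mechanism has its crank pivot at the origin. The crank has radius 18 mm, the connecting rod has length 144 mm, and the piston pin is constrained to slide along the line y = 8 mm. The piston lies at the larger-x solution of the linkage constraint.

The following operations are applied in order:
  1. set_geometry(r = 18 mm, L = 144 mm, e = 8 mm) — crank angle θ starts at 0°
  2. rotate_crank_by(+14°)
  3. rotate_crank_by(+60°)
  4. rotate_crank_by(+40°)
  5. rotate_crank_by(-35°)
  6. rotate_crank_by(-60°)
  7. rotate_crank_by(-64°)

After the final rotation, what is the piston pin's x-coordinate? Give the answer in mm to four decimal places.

set_geometry: r = 18 mm, L = 144 mm, e = 8 mm; θ ← 0°
rotate_crank_by(+14°): θ ← 0° +14° = 14°
rotate_crank_by(+60°): θ ← 14° +60° = 74°
rotate_crank_by(+40°): θ ← 74° +40° = 114°
rotate_crank_by(-35°): θ ← 114° -35° = 79°
rotate_crank_by(-60°): θ ← 79° -60° = 19°
rotate_crank_by(-64°): θ ← 19° -64° = -45°
crank pin P = (r cos θ, r sin θ) = (12.727922, -12.727922)
h = r sin θ − e = -12.727922 − 8 = -20.727922
x = r cos θ + √(L² − h²) = 12.727922 + √(20736.0 − 429.6468) = 12.727922 + 142.500362 = 155.228284

155.2283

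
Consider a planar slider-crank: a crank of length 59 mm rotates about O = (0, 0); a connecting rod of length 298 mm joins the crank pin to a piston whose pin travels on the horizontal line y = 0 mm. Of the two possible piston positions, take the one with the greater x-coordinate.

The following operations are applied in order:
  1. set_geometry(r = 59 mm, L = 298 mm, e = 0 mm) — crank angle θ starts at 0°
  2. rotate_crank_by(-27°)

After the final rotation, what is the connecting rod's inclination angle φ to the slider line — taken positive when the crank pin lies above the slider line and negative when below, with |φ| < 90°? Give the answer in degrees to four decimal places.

-5.1569

set_geometry: r = 59 mm, L = 298 mm, e = 0 mm; θ ← 0°
rotate_crank_by(-27°): θ ← 0° -27° = -27°
crank pin P = (r cos θ, r sin θ) = (52.569385, -26.785439)
h = r sin θ − e = -26.785439 − 0 = -26.785439
sin φ = h / L = -26.785439 / 298 = -0.08988403
φ = arcsin(-0.08988403) = -5.156935°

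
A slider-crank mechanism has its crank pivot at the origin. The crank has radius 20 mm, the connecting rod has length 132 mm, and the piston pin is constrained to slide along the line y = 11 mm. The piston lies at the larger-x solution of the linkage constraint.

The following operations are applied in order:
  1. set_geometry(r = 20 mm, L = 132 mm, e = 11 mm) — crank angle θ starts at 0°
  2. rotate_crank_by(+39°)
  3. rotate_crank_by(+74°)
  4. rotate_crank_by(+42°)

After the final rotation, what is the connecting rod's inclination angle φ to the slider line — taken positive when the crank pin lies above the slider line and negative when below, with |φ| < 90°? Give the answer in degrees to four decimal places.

-1.1059

set_geometry: r = 20 mm, L = 132 mm, e = 11 mm; θ ← 0°
rotate_crank_by(+39°): θ ← 0° +39° = 39°
rotate_crank_by(+74°): θ ← 39° +74° = 113°
rotate_crank_by(+42°): θ ← 113° +42° = 155°
crank pin P = (r cos θ, r sin θ) = (-18.126156, 8.452365)
h = r sin θ − e = 8.452365 − 11 = -2.547635
sin φ = h / L = -2.547635 / 132 = -0.01930026
φ = arcsin(-0.01930026) = -1.105892°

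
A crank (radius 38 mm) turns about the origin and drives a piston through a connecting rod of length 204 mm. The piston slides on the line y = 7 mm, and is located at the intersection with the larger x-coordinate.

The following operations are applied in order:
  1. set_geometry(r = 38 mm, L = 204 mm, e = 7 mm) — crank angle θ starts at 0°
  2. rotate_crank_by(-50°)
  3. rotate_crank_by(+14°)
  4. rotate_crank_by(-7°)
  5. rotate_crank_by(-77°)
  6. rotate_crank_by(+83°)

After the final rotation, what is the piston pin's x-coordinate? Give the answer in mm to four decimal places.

232.1496

set_geometry: r = 38 mm, L = 204 mm, e = 7 mm; θ ← 0°
rotate_crank_by(-50°): θ ← 0° -50° = -50°
rotate_crank_by(+14°): θ ← -50° +14° = -36°
rotate_crank_by(-7°): θ ← -36° -7° = -43°
rotate_crank_by(-77°): θ ← -43° -77° = -120°
rotate_crank_by(+83°): θ ← -120° +83° = -37°
crank pin P = (r cos θ, r sin θ) = (30.348149, -22.868971)
h = r sin θ − e = -22.868971 − 7 = -29.868971
x = r cos θ + √(L² − h²) = 30.348149 + √(41616.0 − 892.1554) = 30.348149 + 201.801498 = 232.149647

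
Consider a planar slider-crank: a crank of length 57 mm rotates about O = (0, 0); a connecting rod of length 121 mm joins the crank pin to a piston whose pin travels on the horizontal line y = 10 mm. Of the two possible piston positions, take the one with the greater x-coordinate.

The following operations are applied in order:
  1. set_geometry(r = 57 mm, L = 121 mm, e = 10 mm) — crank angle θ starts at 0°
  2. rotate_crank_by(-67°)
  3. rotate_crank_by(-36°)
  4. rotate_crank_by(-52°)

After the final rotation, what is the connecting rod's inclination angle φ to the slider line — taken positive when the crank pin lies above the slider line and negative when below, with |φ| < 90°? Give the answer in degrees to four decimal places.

-16.3634

set_geometry: r = 57 mm, L = 121 mm, e = 10 mm; θ ← 0°
rotate_crank_by(-67°): θ ← 0° -67° = -67°
rotate_crank_by(-36°): θ ← -67° -36° = -103°
rotate_crank_by(-52°): θ ← -103° -52° = -155°
crank pin P = (r cos θ, r sin θ) = (-51.659544, -24.089241)
h = r sin θ − e = -24.089241 − 10 = -34.089241
sin φ = h / L = -34.089241 / 121 = -0.28172926
φ = arcsin(-0.28172926) = -16.363440°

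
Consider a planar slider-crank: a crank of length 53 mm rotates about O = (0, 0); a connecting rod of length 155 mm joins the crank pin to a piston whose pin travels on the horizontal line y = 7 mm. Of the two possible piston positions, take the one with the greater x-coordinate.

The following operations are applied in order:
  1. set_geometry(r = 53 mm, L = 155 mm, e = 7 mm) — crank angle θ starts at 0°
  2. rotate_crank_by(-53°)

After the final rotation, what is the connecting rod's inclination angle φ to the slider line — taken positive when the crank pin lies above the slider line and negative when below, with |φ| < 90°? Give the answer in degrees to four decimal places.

set_geometry: r = 53 mm, L = 155 mm, e = 7 mm; θ ← 0°
rotate_crank_by(-53°): θ ← 0° -53° = -53°
crank pin P = (r cos θ, r sin θ) = (31.896196, -42.327682)
h = r sin θ − e = -42.327682 − 7 = -49.327682
sin φ = h / L = -49.327682 / 155 = -0.31824311
φ = arcsin(-0.31824311) = -18.556709°

-18.5567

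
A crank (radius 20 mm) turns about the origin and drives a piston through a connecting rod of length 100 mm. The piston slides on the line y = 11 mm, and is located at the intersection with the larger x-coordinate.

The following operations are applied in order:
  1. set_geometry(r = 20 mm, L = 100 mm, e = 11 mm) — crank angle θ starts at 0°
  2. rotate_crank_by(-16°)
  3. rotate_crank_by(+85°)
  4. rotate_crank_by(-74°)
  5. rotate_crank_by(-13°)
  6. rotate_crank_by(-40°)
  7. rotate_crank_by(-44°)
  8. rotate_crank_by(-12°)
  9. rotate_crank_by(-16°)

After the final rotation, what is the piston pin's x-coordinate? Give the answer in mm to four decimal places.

set_geometry: r = 20 mm, L = 100 mm, e = 11 mm; θ ← 0°
rotate_crank_by(-16°): θ ← 0° -16° = -16°
rotate_crank_by(+85°): θ ← -16° +85° = 69°
rotate_crank_by(-74°): θ ← 69° -74° = -5°
rotate_crank_by(-13°): θ ← -5° -13° = -18°
rotate_crank_by(-40°): θ ← -18° -40° = -58°
rotate_crank_by(-44°): θ ← -58° -44° = -102°
rotate_crank_by(-12°): θ ← -102° -12° = -114°
rotate_crank_by(-16°): θ ← -114° -16° = -130°
crank pin P = (r cos θ, r sin θ) = (-12.855752, -15.320889)
h = r sin θ − e = -15.320889 − 11 = -26.320889
x = r cos θ + √(L² − h²) = -12.855752 + √(10000.0 − 692.7892) = -12.855752 + 96.473887 = 83.618134

83.6181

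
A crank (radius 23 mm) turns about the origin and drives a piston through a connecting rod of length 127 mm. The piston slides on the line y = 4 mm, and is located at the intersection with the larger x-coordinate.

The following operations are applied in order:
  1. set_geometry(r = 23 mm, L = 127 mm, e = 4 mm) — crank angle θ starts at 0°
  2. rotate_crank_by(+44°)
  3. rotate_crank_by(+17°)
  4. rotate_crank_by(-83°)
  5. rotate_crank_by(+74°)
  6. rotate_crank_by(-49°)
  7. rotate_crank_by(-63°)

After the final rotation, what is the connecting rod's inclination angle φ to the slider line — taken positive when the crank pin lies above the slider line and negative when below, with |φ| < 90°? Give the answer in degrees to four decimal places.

set_geometry: r = 23 mm, L = 127 mm, e = 4 mm; θ ← 0°
rotate_crank_by(+44°): θ ← 0° +44° = 44°
rotate_crank_by(+17°): θ ← 44° +17° = 61°
rotate_crank_by(-83°): θ ← 61° -83° = -22°
rotate_crank_by(+74°): θ ← -22° +74° = 52°
rotate_crank_by(-49°): θ ← 52° -49° = 3°
rotate_crank_by(-63°): θ ← 3° -63° = -60°
crank pin P = (r cos θ, r sin θ) = (11.500000, -19.918584)
h = r sin θ − e = -19.918584 − 4 = -23.918584
sin φ = h / L = -23.918584 / 127 = -0.18833531
φ = arcsin(-0.18833531) = -10.855651°

-10.8557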